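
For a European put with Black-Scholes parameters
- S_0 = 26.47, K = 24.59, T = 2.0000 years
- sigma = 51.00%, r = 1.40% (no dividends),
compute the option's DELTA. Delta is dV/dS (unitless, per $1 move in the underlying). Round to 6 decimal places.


d1 = 0.5015912698; d2 = -0.2196576470
phi(d1) = 0.3517848773; exp(-qT) = 1.0000000000; exp(-rT) = 0.9723883668
N(-d1) = 0.3079775309
Delta = -exp(-qT) * N(-d1) = -1.0000000000 * 0.3079775309 = -0.307978

Answer: Delta = -0.307978


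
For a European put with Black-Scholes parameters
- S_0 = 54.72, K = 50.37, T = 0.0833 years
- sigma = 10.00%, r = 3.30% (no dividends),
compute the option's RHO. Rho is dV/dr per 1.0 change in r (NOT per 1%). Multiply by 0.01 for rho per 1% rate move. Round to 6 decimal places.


d1 = 2.9796857503; d2 = 2.9508240109
phi(d1) = 0.0047093654; exp(-qT) = 1.0000000000; exp(-rT) = 0.9972548748
N(-d2) = 0.0015846372
Rho = -K*T*exp(-rT)*N(-d2) = -50.3700 * 0.0833 * 0.9972548748 * 0.0015846372 = -0.006631

Answer: Rho = -0.006631


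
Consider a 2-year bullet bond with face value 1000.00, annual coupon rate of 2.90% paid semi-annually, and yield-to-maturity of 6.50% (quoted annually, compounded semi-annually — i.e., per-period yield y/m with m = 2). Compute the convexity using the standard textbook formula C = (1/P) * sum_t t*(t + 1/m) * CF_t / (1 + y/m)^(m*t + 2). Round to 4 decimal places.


Coupon per period c = face * coupon_rate / m = 14.500000
Periods per year m = 2; per-period yield y/m = 0.032500
Number of cashflows N = 4
Cashflows (t years, CF_t, discount factor 1/(1+y/m)^(m*t), PV):
  t = 0.5000: CF_t = 14.500000, DF = 0.968523, PV = 14.043584
  t = 1.0000: CF_t = 14.500000, DF = 0.938037, PV = 13.601534
  t = 1.5000: CF_t = 14.500000, DF = 0.908510, PV = 13.173398
  t = 2.0000: CF_t = 1014.500000, DF = 0.879913, PV = 892.671789
Price P = sum_t PV_t = 933.490305
Convexity numerator sum_t t*(t + 1/m) * CF_t / (1+y/m)^(m*t + 2):
  t = 0.5000: term = 6.586699
  t = 1.0000: term = 19.138109
  t = 1.5000: term = 37.071397
  t = 2.0000: term = 4186.794970
Convexity = (1/P) * sum = 4249.591175 / 933.490305 = 4.552368

Answer: Convexity = 4.5524


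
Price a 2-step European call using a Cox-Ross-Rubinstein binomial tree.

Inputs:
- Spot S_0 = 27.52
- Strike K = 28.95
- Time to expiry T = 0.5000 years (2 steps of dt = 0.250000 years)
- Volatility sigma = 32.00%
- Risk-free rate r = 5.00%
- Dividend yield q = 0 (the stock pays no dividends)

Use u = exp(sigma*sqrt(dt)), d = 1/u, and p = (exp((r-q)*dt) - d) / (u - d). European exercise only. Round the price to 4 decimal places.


Answer: Price = V(0,0) = 2.1752

Derivation:
dt = T/N = 0.250000
u = exp(sigma*sqrt(dt)) = 1.173511; d = 1/u = 0.852144
p = (exp((r-q)*dt) - d) / (u - d) = 0.499226
Discount per step: exp(-r*dt) = 0.987578
Stock lattice S(k, i) with i counting down-moves:
  k=0: S(0,0) = 27.5200
  k=1: S(1,0) = 32.2950; S(1,1) = 23.4510
  k=2: S(2,0) = 37.8986; S(2,1) = 27.5200; S(2,2) = 19.9836
Terminal payoffs V(N, i) = max(S_T - K, 0):
  V(2,0) = 8.948556; V(2,1) = 0.000000; V(2,2) = 0.000000
Backward induction: V(k, i) = exp(-r*dt) * [p * V(k+1, i) + (1-p) * V(k+1, i+1)].
  V(1,0) = exp(-r*dt) * [p*8.948556 + (1-p)*0.000000] = 4.411854
  V(1,1) = exp(-r*dt) * [p*0.000000 + (1-p)*0.000000] = 0.000000
  V(0,0) = exp(-r*dt) * [p*4.411854 + (1-p)*0.000000] = 2.175150


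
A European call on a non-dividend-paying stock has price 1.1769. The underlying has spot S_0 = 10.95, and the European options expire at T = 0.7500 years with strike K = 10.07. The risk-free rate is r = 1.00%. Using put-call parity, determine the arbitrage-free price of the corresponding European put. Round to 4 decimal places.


Put-call parity: C - P = S_0 * exp(-qT) - K * exp(-rT).
S_0 * exp(-qT) = 10.9500 * 1.00000000 = 10.95000000
K * exp(-rT) = 10.0700 * 0.99252805 = 9.99475751
P = C - S*exp(-qT) + K*exp(-rT)
P = 1.1769 - 10.95000000 + 9.99475751 = 0.2217

Answer: Put price = 0.2217


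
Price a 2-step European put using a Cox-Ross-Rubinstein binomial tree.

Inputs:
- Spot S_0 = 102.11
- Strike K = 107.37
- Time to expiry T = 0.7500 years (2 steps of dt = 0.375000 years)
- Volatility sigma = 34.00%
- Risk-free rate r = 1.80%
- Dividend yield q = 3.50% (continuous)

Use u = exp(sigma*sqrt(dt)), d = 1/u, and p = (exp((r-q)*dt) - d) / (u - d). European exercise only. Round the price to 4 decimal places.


Answer: Price = V(0,0) = 15.2479

Derivation:
dt = T/N = 0.375000
u = exp(sigma*sqrt(dt)) = 1.231468; d = 1/u = 0.812039
p = (exp((r-q)*dt) - d) / (u - d) = 0.432985
Discount per step: exp(-r*dt) = 0.993273
Stock lattice S(k, i) with i counting down-moves:
  k=0: S(0,0) = 102.1100
  k=1: S(1,0) = 125.7452; S(1,1) = 82.9173
  k=2: S(2,0) = 154.8511; S(2,1) = 102.1100; S(2,2) = 67.3321
Terminal payoffs V(N, i) = max(K - S_T, 0):
  V(2,0) = 0.000000; V(2,1) = 5.260000; V(2,2) = 40.037879
Backward induction: V(k, i) = exp(-r*dt) * [p * V(k+1, i) + (1-p) * V(k+1, i+1)].
  V(1,0) = exp(-r*dt) * [p*0.000000 + (1-p)*5.260000] = 2.962437
  V(1,1) = exp(-r*dt) * [p*5.260000 + (1-p)*40.037879] = 24.811546
  V(0,0) = exp(-r*dt) * [p*2.962437 + (1-p)*24.811546] = 15.247945


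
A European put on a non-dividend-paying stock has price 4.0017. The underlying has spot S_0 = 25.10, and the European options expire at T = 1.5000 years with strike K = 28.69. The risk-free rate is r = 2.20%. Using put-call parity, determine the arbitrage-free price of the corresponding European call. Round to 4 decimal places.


Put-call parity: C - P = S_0 * exp(-qT) - K * exp(-rT).
S_0 * exp(-qT) = 25.1000 * 1.00000000 = 25.10000000
K * exp(-rT) = 28.6900 * 0.96753856 = 27.75868127
C = P + S*exp(-qT) - K*exp(-rT)
C = 4.0017 + 25.10000000 - 27.75868127 = 1.3430

Answer: Call price = 1.3430


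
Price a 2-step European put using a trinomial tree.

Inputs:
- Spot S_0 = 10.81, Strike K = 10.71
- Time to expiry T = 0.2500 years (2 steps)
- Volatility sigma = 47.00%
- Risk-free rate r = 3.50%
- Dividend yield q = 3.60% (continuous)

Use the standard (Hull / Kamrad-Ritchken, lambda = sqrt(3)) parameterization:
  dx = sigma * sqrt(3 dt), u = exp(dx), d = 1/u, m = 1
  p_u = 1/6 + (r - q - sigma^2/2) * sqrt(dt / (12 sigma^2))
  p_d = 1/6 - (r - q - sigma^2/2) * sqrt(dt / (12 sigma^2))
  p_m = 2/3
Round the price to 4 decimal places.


Answer: Price = V(0,0) = 0.8241

Derivation:
dt = T/N = 0.125000; dx = sigma*sqrt(3*dt) = 0.287815
u = exp(dx) = 1.333511; d = 1/u = 0.749900
p_u = 0.142465, p_m = 0.666667, p_d = 0.190868
Discount per step: exp(-r*dt) = 0.995635
Stock lattice S(k, j) with j the centered position index:
  k=0: S(0,+0) = 10.8100
  k=1: S(1,-1) = 8.1064; S(1,+0) = 10.8100; S(1,+1) = 14.4153
  k=2: S(2,-2) = 6.0790; S(2,-1) = 8.1064; S(2,+0) = 10.8100; S(2,+1) = 14.4153; S(2,+2) = 19.2229
Terminal payoffs V(N, j) = max(K - S_T, 0):
  V(2,-2) = 4.630992; V(2,-1) = 2.603578; V(2,+0) = 0.000000; V(2,+1) = 0.000000; V(2,+2) = 0.000000
Backward induction: V(k, j) = exp(-r*dt) * [p_u * V(k+1, j+1) + p_m * V(k+1, j) + p_d * V(k+1, j-1)]
  V(1,-1) = exp(-r*dt) * [p_u*0.000000 + p_m*2.603578 + p_d*4.630992] = 2.608193
  V(1,+0) = exp(-r*dt) * [p_u*0.000000 + p_m*0.000000 + p_d*2.603578] = 0.494771
  V(1,+1) = exp(-r*dt) * [p_u*0.000000 + p_m*0.000000 + p_d*0.000000] = 0.000000
  V(0,+0) = exp(-r*dt) * [p_u*0.000000 + p_m*0.494771 + p_d*2.608193] = 0.824056


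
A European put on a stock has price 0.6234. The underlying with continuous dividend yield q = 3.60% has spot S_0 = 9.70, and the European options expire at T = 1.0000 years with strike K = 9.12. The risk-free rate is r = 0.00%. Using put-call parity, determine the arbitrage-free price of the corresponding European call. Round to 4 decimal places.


Put-call parity: C - P = S_0 * exp(-qT) - K * exp(-rT).
S_0 * exp(-qT) = 9.7000 * 0.96464029 = 9.35701085
K * exp(-rT) = 9.1200 * 1.00000000 = 9.12000000
C = P + S*exp(-qT) - K*exp(-rT)
C = 0.6234 + 9.35701085 - 9.12000000 = 0.8604

Answer: Call price = 0.8604


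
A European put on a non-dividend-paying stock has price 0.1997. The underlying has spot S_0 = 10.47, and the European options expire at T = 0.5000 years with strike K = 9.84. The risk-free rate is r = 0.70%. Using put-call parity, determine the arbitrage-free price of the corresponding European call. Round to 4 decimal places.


Put-call parity: C - P = S_0 * exp(-qT) - K * exp(-rT).
S_0 * exp(-qT) = 10.4700 * 1.00000000 = 10.47000000
K * exp(-rT) = 9.8400 * 0.99650612 = 9.80562020
C = P + S*exp(-qT) - K*exp(-rT)
C = 0.1997 + 10.47000000 - 9.80562020 = 0.8641

Answer: Call price = 0.8641


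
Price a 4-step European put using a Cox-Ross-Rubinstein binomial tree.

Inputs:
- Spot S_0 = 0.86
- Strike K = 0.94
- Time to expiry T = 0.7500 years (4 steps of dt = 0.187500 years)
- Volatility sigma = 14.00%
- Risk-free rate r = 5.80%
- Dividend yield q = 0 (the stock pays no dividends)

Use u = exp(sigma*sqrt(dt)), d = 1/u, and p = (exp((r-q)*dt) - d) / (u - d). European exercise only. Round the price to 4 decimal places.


dt = T/N = 0.187500
u = exp(sigma*sqrt(dt)) = 1.062497; d = 1/u = 0.941179
p = (exp((r-q)*dt) - d) / (u - d) = 0.574979
Discount per step: exp(-r*dt) = 0.989184
Stock lattice S(k, i) with i counting down-moves:
  k=0: S(0,0) = 0.8600
  k=1: S(1,0) = 0.9137; S(1,1) = 0.8094
  k=2: S(2,0) = 0.9709; S(2,1) = 0.8600; S(2,2) = 0.7618
  k=3: S(3,0) = 1.0315; S(3,1) = 0.9137; S(3,2) = 0.8094; S(3,3) = 0.7170
  k=4: S(4,0) = 1.0960; S(4,1) = 0.9709; S(4,2) = 0.8600; S(4,3) = 0.7618; S(4,4) = 0.6748
Terminal payoffs V(N, i) = max(K - S_T, 0):
  V(4,0) = 0.000000; V(4,1) = 0.000000; V(4,2) = 0.080000; V(4,3) = 0.178196; V(4,4) = 0.265180
Backward induction: V(k, i) = exp(-r*dt) * [p * V(k+1, i) + (1-p) * V(k+1, i+1)].
  V(3,0) = exp(-r*dt) * [p*0.000000 + (1-p)*0.000000] = 0.000000
  V(3,1) = exp(-r*dt) * [p*0.000000 + (1-p)*0.080000] = 0.033634
  V(3,2) = exp(-r*dt) * [p*0.080000 + (1-p)*0.178196] = 0.120419
  V(3,3) = exp(-r*dt) * [p*0.178196 + (1-p)*0.265180] = 0.212839
  V(2,0) = exp(-r*dt) * [p*0.000000 + (1-p)*0.033634] = 0.014141
  V(2,1) = exp(-r*dt) * [p*0.033634 + (1-p)*0.120419] = 0.069757
  V(2,2) = exp(-r*dt) * [p*0.120419 + (1-p)*0.212839] = 0.157972
  V(1,0) = exp(-r*dt) * [p*0.014141 + (1-p)*0.069757] = 0.037370
  V(1,1) = exp(-r*dt) * [p*0.069757 + (1-p)*0.157972] = 0.106090
  V(0,0) = exp(-r*dt) * [p*0.037370 + (1-p)*0.106090] = 0.065857

Answer: Price = V(0,0) = 0.0659


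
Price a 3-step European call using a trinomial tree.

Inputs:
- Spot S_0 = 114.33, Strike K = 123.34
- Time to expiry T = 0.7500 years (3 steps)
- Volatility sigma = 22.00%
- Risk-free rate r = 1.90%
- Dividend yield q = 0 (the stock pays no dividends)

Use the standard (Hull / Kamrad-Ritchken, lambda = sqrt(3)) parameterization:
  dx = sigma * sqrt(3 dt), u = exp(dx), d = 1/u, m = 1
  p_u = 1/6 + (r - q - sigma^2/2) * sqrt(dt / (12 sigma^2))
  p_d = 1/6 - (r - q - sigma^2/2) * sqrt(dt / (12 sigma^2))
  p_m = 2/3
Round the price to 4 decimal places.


Answer: Price = V(0,0) = 6.0695

Derivation:
dt = T/N = 0.250000; dx = sigma*sqrt(3*dt) = 0.190526
u = exp(dx) = 1.209885; d = 1/u = 0.826525
p_u = 0.163255, p_m = 0.666667, p_d = 0.170078
Discount per step: exp(-r*dt) = 0.995261
Stock lattice S(k, j) with j the centered position index:
  k=0: S(0,+0) = 114.3300
  k=1: S(1,-1) = 94.4966; S(1,+0) = 114.3300; S(1,+1) = 138.3262
  k=2: S(2,-2) = 78.1037; S(2,-1) = 94.4966; S(2,+0) = 114.3300; S(2,+1) = 138.3262; S(2,+2) = 167.3588
  k=3: S(3,-3) = 64.5547; S(3,-2) = 78.1037; S(3,-1) = 94.4966; S(3,+0) = 114.3300; S(3,+1) = 138.3262; S(3,+2) = 167.3588; S(3,+3) = 202.4850
Terminal payoffs V(N, j) = max(S_T - K, 0):
  V(3,-3) = 0.000000; V(3,-2) = 0.000000; V(3,-1) = 0.000000; V(3,+0) = 0.000000; V(3,+1) = 14.986190; V(3,+2) = 44.018829; V(3,+3) = 79.144992
Backward induction: V(k, j) = exp(-r*dt) * [p_u * V(k+1, j+1) + p_m * V(k+1, j) + p_d * V(k+1, j-1)]
  V(2,-2) = exp(-r*dt) * [p_u*0.000000 + p_m*0.000000 + p_d*0.000000] = 0.000000
  V(2,-1) = exp(-r*dt) * [p_u*0.000000 + p_m*0.000000 + p_d*0.000000] = 0.000000
  V(2,+0) = exp(-r*dt) * [p_u*14.986190 + p_m*0.000000 + p_d*0.000000] = 2.434978
  V(2,+1) = exp(-r*dt) * [p_u*44.018829 + p_m*14.986190 + p_d*0.000000] = 17.095692
  V(2,+2) = exp(-r*dt) * [p_u*79.144992 + p_m*44.018829 + p_d*14.986190] = 44.603162
  V(1,-1) = exp(-r*dt) * [p_u*2.434978 + p_m*0.000000 + p_d*0.000000] = 0.395639
  V(1,+0) = exp(-r*dt) * [p_u*17.095692 + p_m*2.434978 + p_d*0.000000] = 4.393358
  V(1,+1) = exp(-r*dt) * [p_u*44.603162 + p_m*17.095692 + p_d*2.434978] = 19.002480
  V(0,+0) = exp(-r*dt) * [p_u*19.002480 + p_m*4.393358 + p_d*0.395639] = 6.069547


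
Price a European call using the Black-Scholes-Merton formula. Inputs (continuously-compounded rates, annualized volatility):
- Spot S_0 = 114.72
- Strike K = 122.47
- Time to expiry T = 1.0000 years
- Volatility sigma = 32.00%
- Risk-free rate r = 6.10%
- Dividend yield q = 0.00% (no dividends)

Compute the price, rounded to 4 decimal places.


d1 = (ln(S/K) + (r - q + 0.5*sigma^2) * T) / (sigma * sqrt(T)) = 0.14633836
d2 = d1 - sigma * sqrt(T) = -0.17366164
exp(-rT) = 0.94082324; exp(-qT) = 1.00000000
C = S_0 * exp(-qT) * N(d1) - K * exp(-rT) * N(d2)
N(d1) = 0.55817286; N(d2) = 0.43106569
C = 114.7200 * 1.00000000 * 0.55817286 - 122.4700 * 0.94082324 * 0.43106569 = 14.3651

Answer: Price = 14.3651


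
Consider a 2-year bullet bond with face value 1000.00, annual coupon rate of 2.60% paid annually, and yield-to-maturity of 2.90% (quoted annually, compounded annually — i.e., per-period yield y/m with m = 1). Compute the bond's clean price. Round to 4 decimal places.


Coupon per period c = face * coupon_rate / m = 26.000000
Periods per year m = 1; per-period yield y/m = 0.029000
Number of cashflows N = 2
Cashflows (t years, CF_t, discount factor 1/(1+y/m)^(m*t), PV):
  t = 1.0000: CF_t = 26.000000, DF = 0.971817, PV = 25.267250
  t = 2.0000: CF_t = 1026.000000, DF = 0.944429, PV = 968.984012
Price P = sum_t PV_t = 994.251262

Answer: Price = 994.2513


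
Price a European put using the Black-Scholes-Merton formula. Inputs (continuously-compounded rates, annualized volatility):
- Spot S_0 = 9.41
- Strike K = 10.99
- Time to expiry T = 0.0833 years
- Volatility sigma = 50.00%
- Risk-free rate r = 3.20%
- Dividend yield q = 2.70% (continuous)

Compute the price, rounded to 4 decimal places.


d1 = (ln(S/K) + (r - q + 0.5*sigma^2) * T) / (sigma * sqrt(T)) = -1.00052054
d2 = d1 - sigma * sqrt(T) = -1.14482923
exp(-rT) = 0.99733795; exp(-qT) = 0.99775343
P = K * exp(-rT) * N(-d2) - S_0 * exp(-qT) * N(-d1)
N(-d1) = 0.84147067; N(-d2) = 0.87386005
P = 10.9900 * 0.99733795 * 0.87386005 - 9.4100 * 0.99775343 * 0.84147067 = 1.6777

Answer: Price = 1.6777


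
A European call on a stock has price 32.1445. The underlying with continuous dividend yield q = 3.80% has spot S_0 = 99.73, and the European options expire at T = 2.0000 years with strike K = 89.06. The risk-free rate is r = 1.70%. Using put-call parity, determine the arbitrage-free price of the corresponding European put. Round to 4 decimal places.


Answer: Put price = 25.7960

Derivation:
Put-call parity: C - P = S_0 * exp(-qT) - K * exp(-rT).
S_0 * exp(-qT) = 99.7300 * 0.92681621 = 92.43138028
K * exp(-rT) = 89.0600 * 0.96657150 = 86.08285820
P = C - S*exp(-qT) + K*exp(-rT)
P = 32.1445 - 92.43138028 + 86.08285820 = 25.7960


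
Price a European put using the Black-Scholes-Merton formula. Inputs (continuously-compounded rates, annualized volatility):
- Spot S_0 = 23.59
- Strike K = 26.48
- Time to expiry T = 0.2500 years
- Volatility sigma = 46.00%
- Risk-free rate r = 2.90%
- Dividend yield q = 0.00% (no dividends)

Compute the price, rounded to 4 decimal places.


Answer: Price = 3.8799

Derivation:
d1 = (ln(S/K) + (r - q + 0.5*sigma^2) * T) / (sigma * sqrt(T)) = -0.35594277
d2 = d1 - sigma * sqrt(T) = -0.58594277
exp(-rT) = 0.99277622; exp(-qT) = 1.00000000
P = K * exp(-rT) * N(-d2) - S_0 * exp(-qT) * N(-d1)
N(-d1) = 0.63905829; N(-d2) = 0.72104301
P = 26.4800 * 0.99277622 * 0.72104301 - 23.5900 * 1.00000000 * 0.63905829 = 3.8799


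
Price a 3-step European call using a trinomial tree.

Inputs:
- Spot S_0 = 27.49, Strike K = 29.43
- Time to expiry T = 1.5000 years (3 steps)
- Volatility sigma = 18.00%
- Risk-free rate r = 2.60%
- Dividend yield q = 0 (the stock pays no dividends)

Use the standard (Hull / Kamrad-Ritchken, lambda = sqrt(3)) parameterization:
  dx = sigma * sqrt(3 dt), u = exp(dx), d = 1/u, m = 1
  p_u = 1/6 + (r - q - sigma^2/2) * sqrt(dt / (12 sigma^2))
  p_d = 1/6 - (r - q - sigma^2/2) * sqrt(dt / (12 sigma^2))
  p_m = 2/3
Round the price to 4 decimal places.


dt = T/N = 0.500000; dx = sigma*sqrt(3*dt) = 0.220454
u = exp(dx) = 1.246643; d = 1/u = 0.802154
p_u = 0.177780, p_m = 0.666667, p_d = 0.155553
Discount per step: exp(-r*dt) = 0.987084
Stock lattice S(k, j) with j the centered position index:
  k=0: S(0,+0) = 27.4900
  k=1: S(1,-1) = 22.0512; S(1,+0) = 27.4900; S(1,+1) = 34.2702
  k=2: S(2,-2) = 17.6885; S(2,-1) = 22.0512; S(2,+0) = 27.4900; S(2,+1) = 34.2702; S(2,+2) = 42.7227
  k=3: S(3,-3) = 14.1889; S(3,-2) = 17.6885; S(3,-1) = 22.0512; S(3,+0) = 27.4900; S(3,+1) = 34.2702; S(3,+2) = 42.7227; S(3,+3) = 53.2599
Terminal payoffs V(N, j) = max(S_T - K, 0):
  V(3,-3) = 0.000000; V(3,-2) = 0.000000; V(3,-1) = 0.000000; V(3,+0) = 0.000000; V(3,+1) = 4.840207; V(3,+2) = 13.292703; V(3,+3) = 23.829944
Backward induction: V(k, j) = exp(-r*dt) * [p_u * V(k+1, j+1) + p_m * V(k+1, j) + p_d * V(k+1, j-1)]
  V(2,-2) = exp(-r*dt) * [p_u*0.000000 + p_m*0.000000 + p_d*0.000000] = 0.000000
  V(2,-1) = exp(-r*dt) * [p_u*0.000000 + p_m*0.000000 + p_d*0.000000] = 0.000000
  V(2,+0) = exp(-r*dt) * [p_u*4.840207 + p_m*0.000000 + p_d*0.000000] = 0.849378
  V(2,+1) = exp(-r*dt) * [p_u*13.292703 + p_m*4.840207 + p_d*0.000000] = 5.517783
  V(2,+2) = exp(-r*dt) * [p_u*23.829944 + p_m*13.292703 + p_d*4.840207] = 13.672301
  V(1,-1) = exp(-r*dt) * [p_u*0.849378 + p_m*0.000000 + p_d*0.000000] = 0.149052
  V(1,+0) = exp(-r*dt) * [p_u*5.517783 + p_m*0.849378 + p_d*0.000000] = 1.527221
  V(1,+1) = exp(-r*dt) * [p_u*13.672301 + p_m*5.517783 + p_d*0.849378] = 6.160697
  V(0,+0) = exp(-r*dt) * [p_u*6.160697 + p_m*1.527221 + p_d*0.149052] = 2.108986

Answer: Price = V(0,0) = 2.1090


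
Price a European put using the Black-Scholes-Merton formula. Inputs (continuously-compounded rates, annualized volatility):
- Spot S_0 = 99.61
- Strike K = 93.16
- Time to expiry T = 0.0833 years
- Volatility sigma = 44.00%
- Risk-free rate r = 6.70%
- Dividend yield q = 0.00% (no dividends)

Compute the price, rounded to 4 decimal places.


Answer: Price = 2.1537

Derivation:
d1 = (ln(S/K) + (r - q + 0.5*sigma^2) * T) / (sigma * sqrt(T)) = 0.63459805
d2 = d1 - sigma * sqrt(T) = 0.50760640
exp(-rT) = 0.99443445; exp(-qT) = 1.00000000
P = K * exp(-rT) * N(-d2) - S_0 * exp(-qT) * N(-d1)
N(-d1) = 0.26284530; N(-d2) = 0.30586470
P = 93.1600 * 0.99443445 * 0.30586470 - 99.6100 * 1.00000000 * 0.26284530 = 2.1537


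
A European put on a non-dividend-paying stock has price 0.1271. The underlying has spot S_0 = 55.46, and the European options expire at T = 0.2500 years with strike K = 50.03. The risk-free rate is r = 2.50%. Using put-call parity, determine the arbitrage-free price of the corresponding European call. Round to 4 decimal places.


Answer: Call price = 5.8688

Derivation:
Put-call parity: C - P = S_0 * exp(-qT) - K * exp(-rT).
S_0 * exp(-qT) = 55.4600 * 1.00000000 = 55.46000000
K * exp(-rT) = 50.0300 * 0.99376949 = 49.71828762
C = P + S*exp(-qT) - K*exp(-rT)
C = 0.1271 + 55.46000000 - 49.71828762 = 5.8688


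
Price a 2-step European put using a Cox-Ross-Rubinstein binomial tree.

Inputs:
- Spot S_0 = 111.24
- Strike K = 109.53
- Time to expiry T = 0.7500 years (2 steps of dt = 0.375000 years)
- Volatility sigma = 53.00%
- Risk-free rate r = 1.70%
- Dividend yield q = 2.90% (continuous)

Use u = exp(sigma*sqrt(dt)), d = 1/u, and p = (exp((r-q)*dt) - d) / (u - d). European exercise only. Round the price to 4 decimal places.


dt = T/N = 0.375000
u = exp(sigma*sqrt(dt)) = 1.383418; d = 1/u = 0.722847
p = (exp((r-q)*dt) - d) / (u - d) = 0.412768
Discount per step: exp(-r*dt) = 0.993645
Stock lattice S(k, i) with i counting down-moves:
  k=0: S(0,0) = 111.2400
  k=1: S(1,0) = 153.8914; S(1,1) = 80.4095
  k=2: S(2,0) = 212.8962; S(2,1) = 111.2400; S(2,2) = 58.1238
Terminal payoffs V(N, i) = max(K - S_T, 0):
  V(2,0) = 0.000000; V(2,1) = 0.000000; V(2,2) = 51.406198
Backward induction: V(k, i) = exp(-r*dt) * [p * V(k+1, i) + (1-p) * V(k+1, i+1)].
  V(1,0) = exp(-r*dt) * [p*0.000000 + (1-p)*0.000000] = 0.000000
  V(1,1) = exp(-r*dt) * [p*0.000000 + (1-p)*51.406198] = 29.995507
  V(0,0) = exp(-r*dt) * [p*0.000000 + (1-p)*29.995507] = 17.502373

Answer: Price = V(0,0) = 17.5024


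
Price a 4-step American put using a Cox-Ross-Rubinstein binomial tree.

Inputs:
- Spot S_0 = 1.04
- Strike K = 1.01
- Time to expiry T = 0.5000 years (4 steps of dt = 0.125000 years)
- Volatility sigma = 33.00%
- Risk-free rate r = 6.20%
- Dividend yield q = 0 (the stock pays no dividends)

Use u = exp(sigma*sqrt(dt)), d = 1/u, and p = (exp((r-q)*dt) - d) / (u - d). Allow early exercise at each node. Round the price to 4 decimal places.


Answer: Price = V(0,0) = 0.0674

Derivation:
dt = T/N = 0.125000
u = exp(sigma*sqrt(dt)) = 1.123751; d = 1/u = 0.889876
p = (exp((r-q)*dt) - d) / (u - d) = 0.504131
Discount per step: exp(-r*dt) = 0.992280
Stock lattice S(k, i) with i counting down-moves:
  k=0: S(0,0) = 1.0400
  k=1: S(1,0) = 1.1687; S(1,1) = 0.9255
  k=2: S(2,0) = 1.3133; S(2,1) = 1.0400; S(2,2) = 0.8236
  k=3: S(3,0) = 1.4759; S(3,1) = 1.1687; S(3,2) = 0.9255; S(3,3) = 0.7329
  k=4: S(4,0) = 1.6585; S(4,1) = 1.3133; S(4,2) = 1.0400; S(4,3) = 0.8236; S(4,4) = 0.6522
Terminal payoffs V(N, i) = max(K - S_T, 0):
  V(4,0) = 0.000000; V(4,1) = 0.000000; V(4,2) = 0.000000; V(4,3) = 0.186445; V(4,4) = 0.357843
Backward induction: V(k, i) = exp(-r*dt) * [p * V(k+1, i) + (1-p) * V(k+1, i+1)]; then take max(V_cont, immediate exercise) for American.
  V(3,0) = exp(-r*dt) * [p*0.000000 + (1-p)*0.000000] = 0.000000; exercise = 0.000000; V(3,0) = max -> 0.000000
  V(3,1) = exp(-r*dt) * [p*0.000000 + (1-p)*0.000000] = 0.000000; exercise = 0.000000; V(3,1) = max -> 0.000000
  V(3,2) = exp(-r*dt) * [p*0.000000 + (1-p)*0.186445] = 0.091738; exercise = 0.084528; V(3,2) = max -> 0.091738
  V(3,3) = exp(-r*dt) * [p*0.186445 + (1-p)*0.357843] = 0.269340; exercise = 0.277137; V(3,3) = max -> 0.277137
  V(2,0) = exp(-r*dt) * [p*0.000000 + (1-p)*0.000000] = 0.000000; exercise = 0.000000; V(2,0) = max -> 0.000000
  V(2,1) = exp(-r*dt) * [p*0.000000 + (1-p)*0.091738] = 0.045139; exercise = 0.000000; V(2,1) = max -> 0.045139
  V(2,2) = exp(-r*dt) * [p*0.091738 + (1-p)*0.277137] = 0.182254; exercise = 0.186445; V(2,2) = max -> 0.186445
  V(1,0) = exp(-r*dt) * [p*0.000000 + (1-p)*0.045139] = 0.022210; exercise = 0.000000; V(1,0) = max -> 0.022210
  V(1,1) = exp(-r*dt) * [p*0.045139 + (1-p)*0.186445] = 0.114319; exercise = 0.084528; V(1,1) = max -> 0.114319
  V(0,0) = exp(-r*dt) * [p*0.022210 + (1-p)*0.114319] = 0.067360; exercise = 0.000000; V(0,0) = max -> 0.067360


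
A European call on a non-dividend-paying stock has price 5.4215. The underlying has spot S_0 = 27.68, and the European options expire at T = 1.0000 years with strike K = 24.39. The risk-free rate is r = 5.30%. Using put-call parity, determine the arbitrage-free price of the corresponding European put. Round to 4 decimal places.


Answer: Put price = 0.8725

Derivation:
Put-call parity: C - P = S_0 * exp(-qT) - K * exp(-rT).
S_0 * exp(-qT) = 27.6800 * 1.00000000 = 27.68000000
K * exp(-rT) = 24.3900 * 0.94838001 = 23.13098850
P = C - S*exp(-qT) + K*exp(-rT)
P = 5.4215 - 27.68000000 + 23.13098850 = 0.8725


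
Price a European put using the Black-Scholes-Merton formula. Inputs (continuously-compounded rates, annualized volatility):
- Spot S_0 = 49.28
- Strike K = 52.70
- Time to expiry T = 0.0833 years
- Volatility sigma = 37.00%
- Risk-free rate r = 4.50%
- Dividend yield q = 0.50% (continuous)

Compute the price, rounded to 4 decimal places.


Answer: Price = 4.1630

Derivation:
d1 = (ln(S/K) + (r - q + 0.5*sigma^2) * T) / (sigma * sqrt(T)) = -0.54372228
d2 = d1 - sigma * sqrt(T) = -0.65051071
exp(-rT) = 0.99625852; exp(-qT) = 0.99958359
P = K * exp(-rT) * N(-d2) - S_0 * exp(-qT) * N(-d1)
N(-d1) = 0.70668370; N(-d2) = 0.74231881
P = 52.7000 * 0.99625852 * 0.74231881 - 49.2800 * 0.99958359 * 0.70668370 = 4.1630


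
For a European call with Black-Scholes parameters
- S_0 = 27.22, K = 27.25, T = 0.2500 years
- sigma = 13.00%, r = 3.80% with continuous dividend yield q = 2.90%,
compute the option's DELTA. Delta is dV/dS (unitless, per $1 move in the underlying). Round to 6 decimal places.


Answer: Delta = 0.516250

Derivation:
d1 = 0.0501688633; d2 = -0.0148311367
phi(d1) = 0.3984405443; exp(-qT) = 0.9927762179; exp(-rT) = 0.9905449824
N(d1) = 0.5200060881
Delta = exp(-qT) * N(d1) = 0.9927762179 * 0.5200060881 = 0.516250


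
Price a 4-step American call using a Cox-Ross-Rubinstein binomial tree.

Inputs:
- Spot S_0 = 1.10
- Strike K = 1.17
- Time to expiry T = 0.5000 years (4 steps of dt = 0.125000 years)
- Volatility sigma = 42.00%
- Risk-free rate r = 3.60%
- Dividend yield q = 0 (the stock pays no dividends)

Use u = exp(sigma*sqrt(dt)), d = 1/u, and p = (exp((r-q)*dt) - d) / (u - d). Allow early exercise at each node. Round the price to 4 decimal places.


Answer: Price = V(0,0) = 0.1117

Derivation:
dt = T/N = 0.125000
u = exp(sigma*sqrt(dt)) = 1.160084; d = 1/u = 0.862007
p = (exp((r-q)*dt) - d) / (u - d) = 0.478076
Discount per step: exp(-r*dt) = 0.995510
Stock lattice S(k, i) with i counting down-moves:
  k=0: S(0,0) = 1.1000
  k=1: S(1,0) = 1.2761; S(1,1) = 0.9482
  k=2: S(2,0) = 1.4804; S(2,1) = 1.1000; S(2,2) = 0.8174
  k=3: S(3,0) = 1.7174; S(3,1) = 1.2761; S(3,2) = 0.9482; S(3,3) = 0.7046
  k=4: S(4,0) = 1.9923; S(4,1) = 1.4804; S(4,2) = 1.1000; S(4,3) = 0.8174; S(4,4) = 0.6073
Terminal payoffs V(N, i) = max(S_T - K, 0):
  V(4,0) = 0.822280; V(4,1) = 0.310374; V(4,2) = 0.000000; V(4,3) = 0.000000; V(4,4) = 0.000000
Backward induction: V(k, i) = exp(-r*dt) * [p * V(k+1, i) + (1-p) * V(k+1, i+1)]; then take max(V_cont, immediate exercise) for American.
  V(3,0) = exp(-r*dt) * [p*0.822280 + (1-p)*0.310374] = 0.552612; exercise = 0.547359; V(3,0) = max -> 0.552612
  V(3,1) = exp(-r*dt) * [p*0.310374 + (1-p)*0.000000] = 0.147716; exercise = 0.106092; V(3,1) = max -> 0.147716
  V(3,2) = exp(-r*dt) * [p*0.000000 + (1-p)*0.000000] = 0.000000; exercise = 0.000000; V(3,2) = max -> 0.000000
  V(3,3) = exp(-r*dt) * [p*0.000000 + (1-p)*0.000000] = 0.000000; exercise = 0.000000; V(3,3) = max -> 0.000000
  V(2,0) = exp(-r*dt) * [p*0.552612 + (1-p)*0.147716] = 0.339755; exercise = 0.310374; V(2,0) = max -> 0.339755
  V(2,1) = exp(-r*dt) * [p*0.147716 + (1-p)*0.000000] = 0.070302; exercise = 0.000000; V(2,1) = max -> 0.070302
  V(2,2) = exp(-r*dt) * [p*0.000000 + (1-p)*0.000000] = 0.000000; exercise = 0.000000; V(2,2) = max -> 0.000000
  V(1,0) = exp(-r*dt) * [p*0.339755 + (1-p)*0.070302] = 0.198227; exercise = 0.106092; V(1,0) = max -> 0.198227
  V(1,1) = exp(-r*dt) * [p*0.070302 + (1-p)*0.000000] = 0.033459; exercise = 0.000000; V(1,1) = max -> 0.033459
  V(0,0) = exp(-r*dt) * [p*0.198227 + (1-p)*0.033459] = 0.111727; exercise = 0.000000; V(0,0) = max -> 0.111727


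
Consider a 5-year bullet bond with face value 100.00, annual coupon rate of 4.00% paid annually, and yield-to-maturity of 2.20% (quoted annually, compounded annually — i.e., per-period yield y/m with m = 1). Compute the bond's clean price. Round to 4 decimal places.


Coupon per period c = face * coupon_rate / m = 4.000000
Periods per year m = 1; per-period yield y/m = 0.022000
Number of cashflows N = 5
Cashflows (t years, CF_t, discount factor 1/(1+y/m)^(m*t), PV):
  t = 1.0000: CF_t = 4.000000, DF = 0.978474, PV = 3.913894
  t = 2.0000: CF_t = 4.000000, DF = 0.957411, PV = 3.829642
  t = 3.0000: CF_t = 4.000000, DF = 0.936801, PV = 3.747204
  t = 4.0000: CF_t = 4.000000, DF = 0.916635, PV = 3.666540
  t = 5.0000: CF_t = 104.000000, DF = 0.896903, PV = 93.277922
Price P = sum_t PV_t = 108.435202

Answer: Price = 108.4352


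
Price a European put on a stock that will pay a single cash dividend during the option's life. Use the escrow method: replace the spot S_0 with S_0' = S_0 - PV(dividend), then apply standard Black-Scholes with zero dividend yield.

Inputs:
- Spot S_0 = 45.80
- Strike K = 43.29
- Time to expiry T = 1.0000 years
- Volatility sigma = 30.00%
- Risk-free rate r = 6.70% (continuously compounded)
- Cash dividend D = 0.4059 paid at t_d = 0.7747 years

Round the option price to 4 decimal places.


Answer: Price = 3.0240

Derivation:
PV(D) = D * exp(-r * t_d) = 0.4059 * 0.94941915 = 0.38536923
S_0' = S_0 - PV(D) = 45.8000 - 0.38536923 = 45.41463077
d1 = (ln(S_0'/K) + (r + sigma^2/2)*T) / (sigma*sqrt(T)) = 0.53304218
d2 = d1 - sigma*sqrt(T) = 0.23304218
exp(-rT) = 0.93519520
N(-d1) = 0.29700219; N(-d2) = 0.40786432
P = K * exp(-rT) * N(-d2) - S_0' * N(-d1) = 43.2900 * 0.93519520 * 0.40786432 - 45.41463077 * 0.29700219 = 3.0240


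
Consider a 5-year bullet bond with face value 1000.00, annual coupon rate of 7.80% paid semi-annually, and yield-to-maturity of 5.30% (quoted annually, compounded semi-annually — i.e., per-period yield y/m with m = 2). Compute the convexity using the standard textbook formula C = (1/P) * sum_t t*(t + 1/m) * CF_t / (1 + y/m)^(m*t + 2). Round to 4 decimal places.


Answer: Convexity = 21.1279

Derivation:
Coupon per period c = face * coupon_rate / m = 39.000000
Periods per year m = 2; per-period yield y/m = 0.026500
Number of cashflows N = 10
Cashflows (t years, CF_t, discount factor 1/(1+y/m)^(m*t), PV):
  t = 0.5000: CF_t = 39.000000, DF = 0.974184, PV = 37.993181
  t = 1.0000: CF_t = 39.000000, DF = 0.949035, PV = 37.012353
  t = 1.5000: CF_t = 39.000000, DF = 0.924535, PV = 36.056847
  t = 2.0000: CF_t = 39.000000, DF = 0.900667, PV = 35.126008
  t = 2.5000: CF_t = 39.000000, DF = 0.877415, PV = 34.219199
  t = 3.0000: CF_t = 39.000000, DF = 0.854764, PV = 33.335800
  t = 3.5000: CF_t = 39.000000, DF = 0.832698, PV = 32.475207
  t = 4.0000: CF_t = 39.000000, DF = 0.811201, PV = 31.636831
  t = 4.5000: CF_t = 39.000000, DF = 0.790259, PV = 30.820099
  t = 5.0000: CF_t = 1039.000000, DF = 0.769858, PV = 799.882160
Price P = sum_t PV_t = 1108.557684
Convexity numerator sum_t t*(t + 1/m) * CF_t / (1+y/m)^(m*t + 2):
  t = 0.5000: term = 18.028423
  t = 1.0000: term = 52.689012
  t = 1.5000: term = 102.657597
  t = 2.0000: term = 166.679001
  t = 2.5000: term = 243.564054
  t = 3.0000: term = 332.186728
  t = 3.5000: term = 431.481380
  t = 4.0000: term = 540.440112
  t = 4.5000: term = 658.110219
  t = 5.0000: term = 20875.687975
Convexity = (1/P) * sum = 23421.524500 / 1108.557684 = 21.127926


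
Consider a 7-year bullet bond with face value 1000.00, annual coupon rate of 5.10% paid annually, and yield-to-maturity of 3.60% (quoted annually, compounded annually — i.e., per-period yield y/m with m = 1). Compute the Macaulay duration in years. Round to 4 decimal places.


Coupon per period c = face * coupon_rate / m = 51.000000
Periods per year m = 1; per-period yield y/m = 0.036000
Number of cashflows N = 7
Cashflows (t years, CF_t, discount factor 1/(1+y/m)^(m*t), PV):
  t = 1.0000: CF_t = 51.000000, DF = 0.965251, PV = 49.227799
  t = 2.0000: CF_t = 51.000000, DF = 0.931709, PV = 47.517181
  t = 3.0000: CF_t = 51.000000, DF = 0.899333, PV = 45.866005
  t = 4.0000: CF_t = 51.000000, DF = 0.868082, PV = 44.272205
  t = 5.0000: CF_t = 51.000000, DF = 0.837917, PV = 42.733789
  t = 6.0000: CF_t = 51.000000, DF = 0.808801, PV = 41.248831
  t = 7.0000: CF_t = 1051.000000, DF = 0.780696, PV = 820.511039
Price P = sum_t PV_t = 1091.376848
Macaulay numerator sum_t t * PV_t:
  t * PV_t at t = 1.0000: 49.227799
  t * PV_t at t = 2.0000: 95.034361
  t * PV_t at t = 3.0000: 137.598014
  t * PV_t at t = 4.0000: 177.088821
  t * PV_t at t = 5.0000: 213.668944
  t * PV_t at t = 6.0000: 247.492985
  t * PV_t at t = 7.0000: 5743.577271
Macaulay duration D = (sum_t t * PV_t) / P = 6663.688195 / 1091.376848 = 6.105763

Answer: Macaulay duration = 6.1058 years


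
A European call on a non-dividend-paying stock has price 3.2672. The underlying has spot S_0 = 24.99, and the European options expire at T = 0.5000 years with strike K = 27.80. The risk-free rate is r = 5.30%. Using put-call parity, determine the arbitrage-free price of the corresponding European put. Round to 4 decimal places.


Put-call parity: C - P = S_0 * exp(-qT) - K * exp(-rT).
S_0 * exp(-qT) = 24.9900 * 1.00000000 = 24.99000000
K * exp(-rT) = 27.8000 * 0.97384804 = 27.07297562
P = C - S*exp(-qT) + K*exp(-rT)
P = 3.2672 - 24.99000000 + 27.07297562 = 5.3502

Answer: Put price = 5.3502


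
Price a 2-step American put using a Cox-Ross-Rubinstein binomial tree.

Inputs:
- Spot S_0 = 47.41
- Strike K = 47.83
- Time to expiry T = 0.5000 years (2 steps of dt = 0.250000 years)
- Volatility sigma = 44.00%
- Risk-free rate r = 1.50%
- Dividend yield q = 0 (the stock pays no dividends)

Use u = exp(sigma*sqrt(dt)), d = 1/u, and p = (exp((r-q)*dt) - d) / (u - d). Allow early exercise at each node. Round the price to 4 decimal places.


dt = T/N = 0.250000
u = exp(sigma*sqrt(dt)) = 1.246077; d = 1/u = 0.802519
p = (exp((r-q)*dt) - d) / (u - d) = 0.453691
Discount per step: exp(-r*dt) = 0.996257
Stock lattice S(k, i) with i counting down-moves:
  k=0: S(0,0) = 47.4100
  k=1: S(1,0) = 59.0765; S(1,1) = 38.0474
  k=2: S(2,0) = 73.6138; S(2,1) = 47.4100; S(2,2) = 30.5338
Terminal payoffs V(N, i) = max(K - S_T, 0):
  V(2,0) = 0.000000; V(2,1) = 0.420000; V(2,2) = 17.296233
Backward induction: V(k, i) = exp(-r*dt) * [p * V(k+1, i) + (1-p) * V(k+1, i+1)]; then take max(V_cont, immediate exercise) for American.
  V(1,0) = exp(-r*dt) * [p*0.000000 + (1-p)*0.420000] = 0.228591; exercise = 0.000000; V(1,0) = max -> 0.228591
  V(1,1) = exp(-r*dt) * [p*0.420000 + (1-p)*17.296233] = 9.603557; exercise = 9.782584; V(1,1) = max -> 9.782584
  V(0,0) = exp(-r*dt) * [p*0.228591 + (1-p)*9.782584] = 5.427631; exercise = 0.420000; V(0,0) = max -> 5.427631

Answer: Price = V(0,0) = 5.4276


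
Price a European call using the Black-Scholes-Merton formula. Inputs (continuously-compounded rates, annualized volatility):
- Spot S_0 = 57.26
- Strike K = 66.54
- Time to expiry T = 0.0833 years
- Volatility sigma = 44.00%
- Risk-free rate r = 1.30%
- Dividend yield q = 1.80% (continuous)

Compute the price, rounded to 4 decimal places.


Answer: Price = 0.4513

Derivation:
d1 = (ln(S/K) + (r - q + 0.5*sigma^2) * T) / (sigma * sqrt(T)) = -1.12254646
d2 = d1 - sigma * sqrt(T) = -1.24953811
exp(-rT) = 0.99891769; exp(-qT) = 0.99850172
C = S_0 * exp(-qT) * N(d1) - K * exp(-rT) * N(d2)
N(d1) = 0.13081508; N(d2) = 0.10573416
C = 57.2600 * 0.99850172 * 0.13081508 - 66.5400 * 0.99891769 * 0.10573416 = 0.4513


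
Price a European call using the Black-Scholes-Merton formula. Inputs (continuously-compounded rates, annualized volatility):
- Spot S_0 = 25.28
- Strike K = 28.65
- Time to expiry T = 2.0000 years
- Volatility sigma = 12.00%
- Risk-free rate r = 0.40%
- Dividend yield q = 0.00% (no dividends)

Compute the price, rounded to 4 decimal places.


Answer: Price = 0.6594

Derivation:
d1 = (ln(S/K) + (r - q + 0.5*sigma^2) * T) / (sigma * sqrt(T)) = -0.60540051
d2 = d1 - sigma * sqrt(T) = -0.77510614
exp(-rT) = 0.99203191; exp(-qT) = 1.00000000
C = S_0 * exp(-qT) * N(d1) - K * exp(-rT) * N(d2)
N(d1) = 0.27245646; N(d2) = 0.21913847
C = 25.2800 * 1.00000000 * 0.27245646 - 28.6500 * 0.99203191 * 0.21913847 = 0.6594


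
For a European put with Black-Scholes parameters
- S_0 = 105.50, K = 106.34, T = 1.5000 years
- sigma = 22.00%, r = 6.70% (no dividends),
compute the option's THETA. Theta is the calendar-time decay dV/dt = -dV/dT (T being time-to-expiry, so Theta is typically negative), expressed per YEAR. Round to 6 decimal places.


d1 = 0.4782793686; d2 = 0.2088354969
phi(d1) = 0.3558257585; exp(-qT) = 1.0000000000; exp(-rT) = 0.9043851124
Theta = -S*exp(-qT)*phi(d1)*sigma/(2*sqrt(T)) + r*K*exp(-rT)*N(-d2) - q*S*exp(-qT)*N(-d1)
N(-d1) = 0.3162256893; N(-d2) = 0.4172883299; sqrt(T) = 1.2247448714
Term 1 = -105.5000 * 1.0000000000 * 0.3558257585 * 0.2200 / (2 * 1.2247448714) = -3.3716066291
Term 2 = 0.0670 * 106.3400 * 0.9043851124 * 0.4172883299 = 2.6888161155
Term 3 = 0 (no dividend yield, q = 0)
Theta = -3.3716066291 + (2.6888161155) + (0.0000000000) = -0.682791

Answer: Theta = -0.682791


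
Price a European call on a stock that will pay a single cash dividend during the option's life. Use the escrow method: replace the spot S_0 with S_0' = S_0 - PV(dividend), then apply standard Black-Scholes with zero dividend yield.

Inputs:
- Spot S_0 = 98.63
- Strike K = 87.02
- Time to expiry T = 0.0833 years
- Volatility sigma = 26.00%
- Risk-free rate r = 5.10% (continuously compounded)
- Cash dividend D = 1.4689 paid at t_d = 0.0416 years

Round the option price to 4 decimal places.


Answer: Price = 10.7031

Derivation:
PV(D) = D * exp(-r * t_d) = 1.4689 * 0.99788065 = 1.46578689
S_0' = S_0 - PV(D) = 98.6300 - 1.46578689 = 97.16421311
d1 = (ln(S_0'/K) + (r + sigma^2/2)*T) / (sigma*sqrt(T)) = 1.56353294
d2 = d1 - sigma*sqrt(T) = 1.48849242
exp(-rT) = 0.99576071
N(d1) = 0.94103635; N(d2) = 0.93168946
C = S_0' * N(d1) - K * exp(-rT) * N(d2) = 97.16421311 * 0.94103635 - 87.0200 * 0.99576071 * 0.93168946 = 10.7031


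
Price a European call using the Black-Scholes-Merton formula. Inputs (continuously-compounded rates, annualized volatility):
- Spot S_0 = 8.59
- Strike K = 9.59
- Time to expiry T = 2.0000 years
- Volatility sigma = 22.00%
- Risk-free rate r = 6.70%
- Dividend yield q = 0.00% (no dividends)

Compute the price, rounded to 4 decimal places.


d1 = (ln(S/K) + (r - q + 0.5*sigma^2) * T) / (sigma * sqrt(T)) = 0.23230980
d2 = d1 - sigma * sqrt(T) = -0.07881718
exp(-rT) = 0.87459006; exp(-qT) = 1.00000000
C = S_0 * exp(-qT) * N(d1) - K * exp(-rT) * N(d2)
N(d1) = 0.59185130; N(d2) = 0.46858902
C = 8.5900 * 1.00000000 * 0.59185130 - 9.5900 * 0.87459006 * 0.46858902 = 1.1538

Answer: Price = 1.1538


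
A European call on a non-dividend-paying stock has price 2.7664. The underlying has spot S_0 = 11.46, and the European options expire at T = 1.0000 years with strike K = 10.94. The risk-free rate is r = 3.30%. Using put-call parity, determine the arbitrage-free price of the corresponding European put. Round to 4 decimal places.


Put-call parity: C - P = S_0 * exp(-qT) - K * exp(-rT).
S_0 * exp(-qT) = 11.4600 * 1.00000000 = 11.46000000
K * exp(-rT) = 10.9400 * 0.96753856 = 10.58487184
P = C - S*exp(-qT) + K*exp(-rT)
P = 2.7664 - 11.46000000 + 10.58487184 = 1.8913

Answer: Put price = 1.8913


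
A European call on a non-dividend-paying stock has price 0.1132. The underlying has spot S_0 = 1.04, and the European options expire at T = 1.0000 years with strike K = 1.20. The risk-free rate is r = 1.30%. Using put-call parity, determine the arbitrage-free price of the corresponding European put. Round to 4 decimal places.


Answer: Put price = 0.2577

Derivation:
Put-call parity: C - P = S_0 * exp(-qT) - K * exp(-rT).
S_0 * exp(-qT) = 1.0400 * 1.00000000 = 1.04000000
K * exp(-rT) = 1.2000 * 0.98708414 = 1.18450096
P = C - S*exp(-qT) + K*exp(-rT)
P = 0.1132 - 1.04000000 + 1.18450096 = 0.2577


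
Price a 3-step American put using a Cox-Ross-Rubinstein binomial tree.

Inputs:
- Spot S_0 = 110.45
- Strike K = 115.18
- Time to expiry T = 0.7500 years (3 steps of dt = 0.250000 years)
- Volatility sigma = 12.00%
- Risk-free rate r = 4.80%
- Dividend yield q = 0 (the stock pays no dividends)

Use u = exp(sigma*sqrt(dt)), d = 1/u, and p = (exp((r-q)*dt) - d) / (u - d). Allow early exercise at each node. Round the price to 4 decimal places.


dt = T/N = 0.250000
u = exp(sigma*sqrt(dt)) = 1.061837; d = 1/u = 0.941765
p = (exp((r-q)*dt) - d) / (u - d) = 0.585547
Discount per step: exp(-r*dt) = 0.988072
Stock lattice S(k, i) with i counting down-moves:
  k=0: S(0,0) = 110.4500
  k=1: S(1,0) = 117.2798; S(1,1) = 104.0179
  k=2: S(2,0) = 124.5320; S(2,1) = 110.4500; S(2,2) = 97.9604
  k=3: S(3,0) = 132.2327; S(3,1) = 117.2798; S(3,2) = 104.0179; S(3,3) = 92.2556
Terminal payoffs V(N, i) = max(K - S_T, 0):
  V(3,0) = 0.000000; V(3,1) = 0.000000; V(3,2) = 11.162107; V(3,3) = 22.924405
Backward induction: V(k, i) = exp(-r*dt) * [p * V(k+1, i) + (1-p) * V(k+1, i+1)]; then take max(V_cont, immediate exercise) for American.
  V(2,0) = exp(-r*dt) * [p*0.000000 + (1-p)*0.000000] = 0.000000; exercise = 0.000000; V(2,0) = max -> 0.000000
  V(2,1) = exp(-r*dt) * [p*0.000000 + (1-p)*11.162107] = 4.570991; exercise = 4.730000; V(2,1) = max -> 4.730000
  V(2,2) = exp(-r*dt) * [p*11.162107 + (1-p)*22.924405] = 15.845738; exercise = 17.219638; V(2,2) = max -> 17.219638
  V(1,0) = exp(-r*dt) * [p*0.000000 + (1-p)*4.730000] = 1.936981; exercise = 0.000000; V(1,0) = max -> 1.936981
  V(1,1) = exp(-r*dt) * [p*4.730000 + (1-p)*17.219638] = 9.788207; exercise = 11.162107; V(1,1) = max -> 11.162107
  V(0,0) = exp(-r*dt) * [p*1.936981 + (1-p)*11.162107] = 5.691655; exercise = 4.730000; V(0,0) = max -> 5.691655

Answer: Price = V(0,0) = 5.6917
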